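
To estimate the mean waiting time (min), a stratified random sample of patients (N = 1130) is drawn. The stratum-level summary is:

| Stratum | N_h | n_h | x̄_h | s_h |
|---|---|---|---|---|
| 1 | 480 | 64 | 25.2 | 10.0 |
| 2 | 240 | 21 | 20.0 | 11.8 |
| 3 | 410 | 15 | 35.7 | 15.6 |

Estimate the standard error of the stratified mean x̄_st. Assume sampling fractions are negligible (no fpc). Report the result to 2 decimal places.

V̂(x̄_st) = Σ W_h² s_h²/n_h, with W_h = N_h/N and N = 1130:
  stratum 1: (480/1130)²·10.0²/64 = 0.281933
  stratum 2: (240/1130)²·11.8²/21 = 0.299096
  stratum 3: (410/1130)²·15.6²/15 = 2.13584
V̂(x̄_st) = 2.71687
SE(x̄_st) = √2.71687 = 1.64829

SE(x̄_st) ≈ 1.65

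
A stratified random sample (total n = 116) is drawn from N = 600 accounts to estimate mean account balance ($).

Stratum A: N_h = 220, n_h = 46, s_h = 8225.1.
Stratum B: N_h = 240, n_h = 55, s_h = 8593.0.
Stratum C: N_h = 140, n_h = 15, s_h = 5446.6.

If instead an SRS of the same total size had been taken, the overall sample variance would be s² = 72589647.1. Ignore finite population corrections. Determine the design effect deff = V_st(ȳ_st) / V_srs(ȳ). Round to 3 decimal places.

V̂(ȳ_st) = Σ W_h² s_h²/n_h, with W_h = N_h/N and N = 600:
  stratum A: (220/600)²·8225.1²/46 = 197728
  stratum B: (240/600)²·8593.0²/55 = 214806
  stratum C: (140/600)²·5446.6²/15 = 107675
V_st = 520209
V_srs = s²/n = 72589647.1/116 = 625773
deff = V_st / V_srs = 520209/625773 = 0.8313

deff ≈ 0.831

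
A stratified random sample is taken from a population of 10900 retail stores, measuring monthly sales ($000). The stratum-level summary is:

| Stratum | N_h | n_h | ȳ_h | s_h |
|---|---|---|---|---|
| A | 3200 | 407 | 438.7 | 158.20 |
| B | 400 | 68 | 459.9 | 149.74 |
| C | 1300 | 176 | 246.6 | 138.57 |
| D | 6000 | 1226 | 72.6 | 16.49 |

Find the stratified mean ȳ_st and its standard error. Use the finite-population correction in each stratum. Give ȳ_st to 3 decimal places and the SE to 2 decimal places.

ȳ_st = Σ W_h ȳ_h = (3200·438.7 + 400·459.9 + 1300·246.6 + 6000·72.6)/10900 = 215.04404
V̂(ȳ_st) = Σ W_h² (1 − n_h/N_h) s_h²/n_h, with W_h = N_h/N and N = 10900:
  stratum A: (3200/10900)²·(1 − 407/3200)·158.20²/407 = 4.6258
  stratum B: (400/10900)²·(1 − 68/400)·149.74²/68 = 0.368563
  stratum C: (1300/10900)²·(1 − 176/1300)·138.57²/176 = 1.34178
  stratum D: (6000/10900)²·(1 − 1226/6000)·16.49²/1226 = 0.0534726
V̂(ȳ_st) = 6.38962
SE(ȳ_st) = √6.38962 = 2.52777

ȳ_st ≈ 215.044, SE ≈ 2.53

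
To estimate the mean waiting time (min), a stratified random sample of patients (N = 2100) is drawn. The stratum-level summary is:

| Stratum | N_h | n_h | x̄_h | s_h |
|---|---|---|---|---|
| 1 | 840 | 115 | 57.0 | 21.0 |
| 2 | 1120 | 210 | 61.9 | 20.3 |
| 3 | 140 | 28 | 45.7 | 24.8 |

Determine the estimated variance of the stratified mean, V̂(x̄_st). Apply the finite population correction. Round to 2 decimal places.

V̂(x̄_st) = Σ W_h² (1 − n_h/N_h) s_h²/n_h, with W_h = N_h/N and N = 2100:
  stratum 1: (840/2100)²·(1 − 115/840)·21.0²/115 = 0.529565
  stratum 2: (1120/2100)²·(1 − 210/1120)·20.3²/210 = 0.453517
  stratum 3: (140/2100)²·(1 − 28/140)·24.8²/28 = 0.0781003
V̂(x̄_st) = 1.06118

V̂(x̄_st) ≈ 1.06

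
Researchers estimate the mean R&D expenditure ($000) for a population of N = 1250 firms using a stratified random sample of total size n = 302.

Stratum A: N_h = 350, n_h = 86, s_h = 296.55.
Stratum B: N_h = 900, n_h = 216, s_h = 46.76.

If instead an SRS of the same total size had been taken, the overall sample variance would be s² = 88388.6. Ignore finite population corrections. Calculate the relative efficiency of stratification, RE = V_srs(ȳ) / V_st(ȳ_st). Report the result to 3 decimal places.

RE ≈ 3.426

V̂(ȳ_st) = Σ W_h² s_h²/n_h, with W_h = N_h/N and N = 1250:
  stratum A: (350/1250)²·296.55²/86 = 80.1703
  stratum B: (900/1250)²·46.76²/216 = 5.24759
V_st = 85.4179
V_srs = s²/n = 88388.6/302 = 292.677
Relative efficiency = V_srs / V_st = 292.677/85.4179 = 3.4264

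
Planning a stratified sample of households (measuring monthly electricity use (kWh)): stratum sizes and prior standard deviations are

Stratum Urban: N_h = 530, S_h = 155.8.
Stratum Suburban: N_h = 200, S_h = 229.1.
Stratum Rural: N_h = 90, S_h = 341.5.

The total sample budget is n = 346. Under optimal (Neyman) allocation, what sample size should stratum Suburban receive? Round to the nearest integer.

Neyman allocation: n_h = n · N_h S_h / Σ N_i S_i, with n = 346.
  stratum Urban: N_h·S_h = 530·155.8 = 82574.00
  stratum Suburban: N_h·S_h = 200·229.1 = 45820.00
  stratum Rural: N_h·S_h = 90·341.5 = 30735.00
Σ N_h S_h = 159129.00
n for stratum Suburban = 346·45820.00/159129.00 = 99.628 → 100

100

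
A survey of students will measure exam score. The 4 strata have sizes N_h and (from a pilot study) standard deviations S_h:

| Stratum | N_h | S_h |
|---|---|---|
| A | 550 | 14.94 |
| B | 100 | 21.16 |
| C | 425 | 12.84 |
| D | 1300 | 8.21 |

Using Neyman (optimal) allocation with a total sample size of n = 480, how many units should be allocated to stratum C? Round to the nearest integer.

99

Neyman allocation: n_h = n · N_h S_h / Σ N_i S_i, with n = 480.
  stratum A: N_h·S_h = 550·14.94 = 8217.00
  stratum B: N_h·S_h = 100·21.16 = 2116.00
  stratum C: N_h·S_h = 425·12.84 = 5457.00
  stratum D: N_h·S_h = 1300·8.21 = 10673.00
Σ N_h S_h = 26463.00
n for stratum C = 480·5457.00/26463.00 = 98.982 → 99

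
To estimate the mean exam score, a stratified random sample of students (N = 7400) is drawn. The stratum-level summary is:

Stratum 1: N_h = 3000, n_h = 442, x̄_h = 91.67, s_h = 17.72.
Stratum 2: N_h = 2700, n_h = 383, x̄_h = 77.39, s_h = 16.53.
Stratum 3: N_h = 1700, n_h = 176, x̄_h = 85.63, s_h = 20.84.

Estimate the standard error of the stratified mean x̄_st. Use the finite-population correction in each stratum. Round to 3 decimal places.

SE(x̄_st) ≈ 0.546

V̂(x̄_st) = Σ W_h² (1 − n_h/N_h) s_h²/n_h, with W_h = N_h/N and N = 7400:
  stratum 1: (3000/7400)²·(1 − 442/3000)·17.72²/442 = 0.0995551
  stratum 2: (2700/7400)²·(1 − 383/2700)·16.53²/383 = 0.0815029
  stratum 3: (1700/7400)²·(1 − 176/1700)·20.84²/176 = 0.116749
V̂(x̄_st) = 0.297807
SE(x̄_st) = √0.297807 = 0.545717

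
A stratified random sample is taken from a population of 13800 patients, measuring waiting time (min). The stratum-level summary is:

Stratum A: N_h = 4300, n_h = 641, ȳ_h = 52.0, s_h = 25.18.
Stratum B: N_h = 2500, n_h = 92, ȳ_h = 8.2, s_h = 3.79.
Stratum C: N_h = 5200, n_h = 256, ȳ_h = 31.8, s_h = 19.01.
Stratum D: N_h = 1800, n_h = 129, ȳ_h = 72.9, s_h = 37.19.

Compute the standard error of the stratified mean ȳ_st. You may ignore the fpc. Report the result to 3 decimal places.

V̂(ȳ_st) = Σ W_h² s_h²/n_h, with W_h = N_h/N and N = 13800:
  stratum A: (4300/13800)²·25.18²/641 = 0.0960356
  stratum B: (2500/13800)²·3.79²/92 = 0.00512404
  stratum C: (5200/13800)²·19.01²/256 = 0.200435
  stratum D: (1800/13800)²·37.19²/129 = 0.18241
V̂(ȳ_st) = 0.484005
SE(ȳ_st) = √0.484005 = 0.695704

SE(ȳ_st) ≈ 0.696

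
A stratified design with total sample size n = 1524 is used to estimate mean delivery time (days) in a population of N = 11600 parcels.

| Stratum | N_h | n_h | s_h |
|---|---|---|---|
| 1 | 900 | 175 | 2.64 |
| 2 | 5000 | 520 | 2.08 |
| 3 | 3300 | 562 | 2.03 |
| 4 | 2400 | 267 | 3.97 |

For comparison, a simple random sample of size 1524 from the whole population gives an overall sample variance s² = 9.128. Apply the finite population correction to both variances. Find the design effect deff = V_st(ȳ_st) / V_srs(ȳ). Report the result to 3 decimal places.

deff ≈ 0.830

V̂(ȳ_st) = Σ W_h² (1 − n_h/N_h) s_h²/n_h, with W_h = N_h/N and N = 11600:
  stratum 1: (900/11600)²·(1 − 175/900)·2.64²/175 = 0.000193123
  stratum 2: (5000/11600)²·(1 − 520/5000)·2.08²/520 = 0.00138502
  stratum 3: (3300/11600)²·(1 − 562/3300)·2.03²/562 = 0.000492365
  stratum 4: (2400/11600)²·(1 − 267/2400)·3.97²/267 = 0.00224572
V_st = 0.00431623
V_srs = (1 − 1524/11600)·9.128/1524 = 0.0052026
deff = V_st / V_srs = 0.00431623/0.0052026 = 0.8296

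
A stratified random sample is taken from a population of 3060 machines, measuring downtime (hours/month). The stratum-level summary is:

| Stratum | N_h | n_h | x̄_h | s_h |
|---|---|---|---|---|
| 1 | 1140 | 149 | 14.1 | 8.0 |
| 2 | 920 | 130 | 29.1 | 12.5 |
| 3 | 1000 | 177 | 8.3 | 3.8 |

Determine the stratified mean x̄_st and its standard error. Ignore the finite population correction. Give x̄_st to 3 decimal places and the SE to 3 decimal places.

x̄_st = Σ W_h x̄_h = (1140·14.1 + 920·29.1 + 1000·8.3)/3060 = 16.71438
V̂(x̄_st) = Σ W_h² s_h²/n_h, with W_h = N_h/N and N = 3060:
  stratum 1: (1140/3060)²·8.0²/149 = 0.0596157
  stratum 2: (920/3060)²·12.5²/130 = 0.108645
  stratum 3: (1000/3060)²·3.8²/177 = 0.00871267
V̂(x̄_st) = 0.176973
SE(x̄_st) = √0.176973 = 0.420682

x̄_st ≈ 16.714, SE ≈ 0.421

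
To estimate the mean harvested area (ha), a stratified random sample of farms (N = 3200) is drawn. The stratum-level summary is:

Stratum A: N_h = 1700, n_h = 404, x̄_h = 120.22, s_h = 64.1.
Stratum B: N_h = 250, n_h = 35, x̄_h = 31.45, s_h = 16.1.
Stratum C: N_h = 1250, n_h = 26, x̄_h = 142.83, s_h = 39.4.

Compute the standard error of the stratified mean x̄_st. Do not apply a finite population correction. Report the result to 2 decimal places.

V̂(x̄_st) = Σ W_h² s_h²/n_h, with W_h = N_h/N and N = 3200:
  stratum A: (1700/3200)²·64.1²/404 = 2.87033
  stratum B: (250/3200)²·16.1²/35 = 0.0452026
  stratum C: (1250/3200)²·39.4²/26 = 9.11044
V̂(x̄_st) = 12.026
SE(x̄_st) = √12.026 = 3.46785

SE(x̄_st) ≈ 3.47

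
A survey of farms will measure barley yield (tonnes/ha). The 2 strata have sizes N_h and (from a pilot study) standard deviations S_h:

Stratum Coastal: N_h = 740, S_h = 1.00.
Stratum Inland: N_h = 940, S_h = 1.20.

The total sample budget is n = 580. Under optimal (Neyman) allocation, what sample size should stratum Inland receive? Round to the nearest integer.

350

Neyman allocation: n_h = n · N_h S_h / Σ N_i S_i, with n = 580.
  stratum Coastal: N_h·S_h = 740·1.00 = 740.00
  stratum Inland: N_h·S_h = 940·1.20 = 1128.00
Σ N_h S_h = 1868.00
n for stratum Inland = 580·1128.00/1868.00 = 350.236 → 350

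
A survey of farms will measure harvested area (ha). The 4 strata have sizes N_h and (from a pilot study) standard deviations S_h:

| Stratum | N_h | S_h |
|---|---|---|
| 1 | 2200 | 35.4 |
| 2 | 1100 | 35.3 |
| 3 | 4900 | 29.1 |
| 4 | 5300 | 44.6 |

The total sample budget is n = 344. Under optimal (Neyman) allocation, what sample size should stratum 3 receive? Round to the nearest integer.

Neyman allocation: n_h = n · N_h S_h / Σ N_i S_i, with n = 344.
  stratum 1: N_h·S_h = 2200·35.4 = 77880.00
  stratum 2: N_h·S_h = 1100·35.3 = 38830.00
  stratum 3: N_h·S_h = 4900·29.1 = 142590.00
  stratum 4: N_h·S_h = 5300·44.6 = 236380.00
Σ N_h S_h = 495680.00
n for stratum 3 = 344·142590.00/495680.00 = 98.957 → 99

99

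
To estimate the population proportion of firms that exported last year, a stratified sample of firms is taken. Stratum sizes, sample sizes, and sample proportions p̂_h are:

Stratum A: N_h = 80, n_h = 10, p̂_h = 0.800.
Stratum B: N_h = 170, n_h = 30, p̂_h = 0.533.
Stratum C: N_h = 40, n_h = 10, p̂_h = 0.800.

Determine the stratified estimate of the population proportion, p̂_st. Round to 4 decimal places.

N = 290; stratum weights W_h = N_h/N.
p̂_st = Σ W_h p̂_h = (80·0.800 + 170·0.533 + 40·0.800)/290 = 0.64348

p̂_st ≈ 0.6435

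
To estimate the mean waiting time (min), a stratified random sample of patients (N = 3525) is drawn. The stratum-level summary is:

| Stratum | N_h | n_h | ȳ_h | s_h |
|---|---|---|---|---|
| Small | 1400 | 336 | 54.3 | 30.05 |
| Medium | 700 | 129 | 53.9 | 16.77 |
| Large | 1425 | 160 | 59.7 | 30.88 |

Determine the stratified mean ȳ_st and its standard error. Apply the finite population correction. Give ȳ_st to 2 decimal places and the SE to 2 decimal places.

ȳ_st = Σ W_h ȳ_h = (1400·54.3 + 700·53.9 + 1425·59.7)/3525 = 56.40355
V̂(ȳ_st) = Σ W_h² (1 − n_h/N_h) s_h²/n_h, with W_h = N_h/N and N = 3525:
  stratum Small: (1400/3525)²·(1 − 336/1400)·30.05²/336 = 0.322182
  stratum Medium: (700/3525)²·(1 − 129/700)·16.77²/129 = 0.0701281
  stratum Large: (1425/3525)²·(1 − 160/1425)·30.88²/160 = 0.864613
V̂(ȳ_st) = 1.25692
SE(ȳ_st) = √1.25692 = 1.12113

ȳ_st ≈ 56.40, SE ≈ 1.12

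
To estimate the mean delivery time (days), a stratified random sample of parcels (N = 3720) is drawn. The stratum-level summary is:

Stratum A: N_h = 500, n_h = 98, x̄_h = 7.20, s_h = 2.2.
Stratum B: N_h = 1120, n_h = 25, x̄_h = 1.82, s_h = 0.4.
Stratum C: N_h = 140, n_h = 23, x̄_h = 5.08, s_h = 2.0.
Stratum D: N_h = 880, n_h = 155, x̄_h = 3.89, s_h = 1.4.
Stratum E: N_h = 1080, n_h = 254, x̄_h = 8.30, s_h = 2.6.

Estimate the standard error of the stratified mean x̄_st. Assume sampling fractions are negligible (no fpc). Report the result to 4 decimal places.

SE(x̄_st) ≈ 0.0683

V̂(x̄_st) = Σ W_h² s_h²/n_h, with W_h = N_h/N and N = 3720:
  stratum A: (500/3720)²·2.2²/98 = 0.000892223
  stratum B: (1120/3720)²·0.4²/25 = 0.000580136
  stratum C: (140/3720)²·2.0²/23 = 0.000246322
  stratum D: (880/3720)²·1.4²/155 = 0.000707626
  stratum E: (1080/3720)²·2.6²/254 = 0.00224323
V̂(x̄_st) = 0.00466954
SE(x̄_st) = √0.00466954 = 0.068334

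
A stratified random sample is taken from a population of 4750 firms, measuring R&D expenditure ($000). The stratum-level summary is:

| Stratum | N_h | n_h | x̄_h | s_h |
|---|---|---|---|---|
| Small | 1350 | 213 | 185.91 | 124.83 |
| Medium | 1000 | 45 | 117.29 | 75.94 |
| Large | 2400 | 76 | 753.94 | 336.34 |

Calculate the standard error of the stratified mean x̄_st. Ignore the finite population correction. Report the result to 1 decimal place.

SE(x̄_st) ≈ 19.8

V̂(x̄_st) = Σ W_h² s_h²/n_h, with W_h = N_h/N and N = 4750:
  stratum Small: (1350/4750)²·124.83²/213 = 5.90934
  stratum Medium: (1000/4750)²·75.94²/45 = 5.67991
  stratum Large: (2400/4750)²·336.34²/76 = 379.996
V̂(x̄_st) = 391.585
SE(x̄_st) = √391.585 = 19.7885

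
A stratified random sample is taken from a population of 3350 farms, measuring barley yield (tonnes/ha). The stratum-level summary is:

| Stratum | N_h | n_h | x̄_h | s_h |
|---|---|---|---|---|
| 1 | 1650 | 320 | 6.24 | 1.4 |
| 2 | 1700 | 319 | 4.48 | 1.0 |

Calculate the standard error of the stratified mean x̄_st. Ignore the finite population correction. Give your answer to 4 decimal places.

SE(x̄_st) ≈ 0.0479

V̂(x̄_st) = Σ W_h² s_h²/n_h, with W_h = N_h/N and N = 3350:
  stratum 1: (1650/3350)²·1.4²/320 = 0.00148588
  stratum 2: (1700/3350)²·1.0²/319 = 0.000807268
V̂(x̄_st) = 0.00229315
SE(x̄_st) = √0.00229315 = 0.0478868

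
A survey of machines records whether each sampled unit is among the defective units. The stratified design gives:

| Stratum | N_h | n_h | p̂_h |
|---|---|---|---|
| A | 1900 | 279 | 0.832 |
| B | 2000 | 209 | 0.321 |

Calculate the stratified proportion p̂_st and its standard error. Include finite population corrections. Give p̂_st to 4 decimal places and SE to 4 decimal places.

N = 3900; stratum weights W_h = N_h/N.
p̂_st = Σ W_h p̂_h = (1900·0.832 + 2000·0.321)/3900 = 0.56995
V̂(p̂_st) = Σ W_h² (1 − n_h/N_h) p̂_h(1−p̂_h)/(n_h−1):
  stratum A: (1900/3900)²·(1 − 279/1900)·0.832·0.168/278 = 0.000101811
  stratum B: (2000/3900)²·(1 − 209/2000)·0.321·0.679/208 = 0.000246779
V̂(p̂_st) = 0.00034859; SE = √V̂ = 0.0186706

p̂_st ≈ 0.5699, SE ≈ 0.0187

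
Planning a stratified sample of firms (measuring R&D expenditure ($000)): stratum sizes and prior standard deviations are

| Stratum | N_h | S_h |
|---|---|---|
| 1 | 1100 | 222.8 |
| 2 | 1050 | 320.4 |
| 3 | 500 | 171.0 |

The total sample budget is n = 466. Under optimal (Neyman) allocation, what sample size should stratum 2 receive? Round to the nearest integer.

235

Neyman allocation: n_h = n · N_h S_h / Σ N_i S_i, with n = 466.
  stratum 1: N_h·S_h = 1100·222.8 = 245080.00
  stratum 2: N_h·S_h = 1050·320.4 = 336420.00
  stratum 3: N_h·S_h = 500·171.0 = 85500.00
Σ N_h S_h = 667000.00
n for stratum 2 = 466·336420.00/667000.00 = 235.040 → 235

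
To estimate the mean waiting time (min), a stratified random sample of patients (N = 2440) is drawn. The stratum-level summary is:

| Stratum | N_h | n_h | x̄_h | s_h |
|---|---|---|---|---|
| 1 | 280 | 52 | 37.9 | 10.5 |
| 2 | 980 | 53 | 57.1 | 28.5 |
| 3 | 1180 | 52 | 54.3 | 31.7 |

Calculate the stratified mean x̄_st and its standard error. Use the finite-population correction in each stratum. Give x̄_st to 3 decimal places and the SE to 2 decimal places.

x̄_st ≈ 53.543, SE ≈ 2.58

x̄_st = Σ W_h x̄_h = (280·37.9 + 980·57.1 + 1180·54.3)/2440 = 53.54262
V̂(x̄_st) = Σ W_h² (1 − n_h/N_h) s_h²/n_h, with W_h = N_h/N and N = 2440:
  stratum 1: (280/2440)²·(1 − 52/280)·10.5²/52 = 0.0227347
  stratum 2: (980/2440)²·(1 − 53/980)·28.5²/53 = 2.33851
  stratum 3: (1180/2440)²·(1 − 52/1180)·31.7²/52 = 4.32043
V̂(x̄_st) = 6.68168
SE(x̄_st) = √6.68168 = 2.58489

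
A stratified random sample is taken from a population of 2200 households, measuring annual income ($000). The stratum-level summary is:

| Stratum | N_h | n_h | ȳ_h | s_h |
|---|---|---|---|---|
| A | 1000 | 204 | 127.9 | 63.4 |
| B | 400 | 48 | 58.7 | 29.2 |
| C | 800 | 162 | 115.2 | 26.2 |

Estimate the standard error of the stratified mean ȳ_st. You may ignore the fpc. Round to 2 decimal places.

SE(ȳ_st) ≈ 2.28

V̂(ȳ_st) = Σ W_h² s_h²/n_h, with W_h = N_h/N and N = 2200:
  stratum A: (1000/2200)²·63.4²/204 = 4.07102
  stratum B: (400/2200)²·29.2²/48 = 0.587218
  stratum C: (800/2200)²·26.2²/162 = 0.560302
V̂(ȳ_st) = 5.21854
SE(ȳ_st) = √5.21854 = 2.28441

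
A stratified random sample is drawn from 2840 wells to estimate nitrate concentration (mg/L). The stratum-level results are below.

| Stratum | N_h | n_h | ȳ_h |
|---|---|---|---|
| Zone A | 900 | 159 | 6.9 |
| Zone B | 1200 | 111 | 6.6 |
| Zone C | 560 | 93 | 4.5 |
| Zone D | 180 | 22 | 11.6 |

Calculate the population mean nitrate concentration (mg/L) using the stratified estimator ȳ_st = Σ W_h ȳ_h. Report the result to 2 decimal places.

N = Σ N_h = 2840. Stratum weights W_h = N_h/N.
ȳ_st = (900·6.9 + 1200·6.6 + 560·4.5 + 180·11.6) / 2840 = 6.5979

ȳ_st ≈ 6.60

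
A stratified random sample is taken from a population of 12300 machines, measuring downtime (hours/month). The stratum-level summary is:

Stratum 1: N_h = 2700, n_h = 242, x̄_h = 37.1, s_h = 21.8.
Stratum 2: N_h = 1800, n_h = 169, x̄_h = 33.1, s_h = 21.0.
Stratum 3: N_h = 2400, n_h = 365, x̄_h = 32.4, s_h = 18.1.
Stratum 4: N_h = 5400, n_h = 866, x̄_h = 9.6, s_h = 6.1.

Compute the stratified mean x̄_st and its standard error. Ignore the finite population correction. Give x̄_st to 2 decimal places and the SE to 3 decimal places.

x̄_st ≈ 23.52, SE ≈ 0.439

x̄_st = Σ W_h x̄_h = (2700·37.1 + 1800·33.1 + 2400·32.4 + 5400·9.6)/12300 = 23.52439
V̂(x̄_st) = Σ W_h² s_h²/n_h, with W_h = N_h/N and N = 12300:
  stratum 1: (2700/12300)²·21.8²/242 = 0.094627
  stratum 2: (1800/12300)²·21.0²/169 = 0.0558839
  stratum 3: (2400/12300)²·18.1²/365 = 0.0341725
  stratum 4: (5400/12300)²·6.1²/866 = 0.00828169
V̂(x̄_st) = 0.192965
SE(x̄_st) = √0.192965 = 0.439278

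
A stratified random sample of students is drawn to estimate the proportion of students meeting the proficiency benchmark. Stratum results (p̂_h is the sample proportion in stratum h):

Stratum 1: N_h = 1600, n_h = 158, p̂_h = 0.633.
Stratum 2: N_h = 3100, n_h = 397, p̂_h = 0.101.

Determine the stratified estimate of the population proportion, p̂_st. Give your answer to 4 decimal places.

N = 4700; stratum weights W_h = N_h/N.
p̂_st = Σ W_h p̂_h = (1600·0.633 + 3100·0.101)/4700 = 0.28211

p̂_st ≈ 0.2821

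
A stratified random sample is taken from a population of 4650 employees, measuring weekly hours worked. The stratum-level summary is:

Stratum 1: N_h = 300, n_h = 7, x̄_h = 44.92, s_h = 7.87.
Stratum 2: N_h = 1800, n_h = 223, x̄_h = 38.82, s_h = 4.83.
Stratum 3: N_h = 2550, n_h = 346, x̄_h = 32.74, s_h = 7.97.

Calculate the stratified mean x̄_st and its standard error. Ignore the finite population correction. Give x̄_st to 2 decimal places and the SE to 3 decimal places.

x̄_st = Σ W_h x̄_h = (300·44.92 + 1800·38.82 + 2550·32.74)/4650 = 35.87935
V̂(x̄_st) = Σ W_h² s_h²/n_h, with W_h = N_h/N and N = 4650:
  stratum 1: (300/4650)²·7.87²/7 = 0.0368288
  stratum 2: (1800/4650)²·4.83²/223 = 0.0156758
  stratum 3: (2550/4650)²·7.97²/346 = 0.0552097
V̂(x̄_st) = 0.107714
SE(x̄_st) = √0.107714 = 0.328198

x̄_st ≈ 35.88, SE ≈ 0.328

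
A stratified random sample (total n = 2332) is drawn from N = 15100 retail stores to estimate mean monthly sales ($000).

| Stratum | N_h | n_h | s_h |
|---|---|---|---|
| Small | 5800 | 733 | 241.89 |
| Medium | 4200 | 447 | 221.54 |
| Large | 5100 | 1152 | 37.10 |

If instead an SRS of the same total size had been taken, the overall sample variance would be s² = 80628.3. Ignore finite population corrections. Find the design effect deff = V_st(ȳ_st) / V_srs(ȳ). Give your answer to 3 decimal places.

V̂(ȳ_st) = Σ W_h² s_h²/n_h, with W_h = N_h/N and N = 15100:
  stratum Small: (5800/15100)²·241.89²/733 = 11.777
  stratum Medium: (4200/15100)²·221.54²/447 = 8.49457
  stratum Large: (5100/15100)²·37.10²/1152 = 0.136296
V_st = 20.4078
V_srs = s²/n = 80628.3/2332 = 34.5747
deff = V_st / V_srs = 20.4078/34.5747 = 0.5903

deff ≈ 0.590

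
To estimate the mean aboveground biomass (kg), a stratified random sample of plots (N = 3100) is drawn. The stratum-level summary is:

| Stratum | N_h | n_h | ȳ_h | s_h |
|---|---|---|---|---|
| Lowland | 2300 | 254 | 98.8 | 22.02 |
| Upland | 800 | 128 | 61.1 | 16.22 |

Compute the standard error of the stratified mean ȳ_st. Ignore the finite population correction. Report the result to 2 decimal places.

SE(ȳ_st) ≈ 1.09

V̂(ȳ_st) = Σ W_h² s_h²/n_h, with W_h = N_h/N and N = 3100:
  stratum Lowland: (2300/3100)²·22.02²/254 = 1.05083
  stratum Upland: (800/3100)²·16.22²/128 = 0.136883
V̂(ȳ_st) = 1.18771
SE(ȳ_st) = √1.18771 = 1.08982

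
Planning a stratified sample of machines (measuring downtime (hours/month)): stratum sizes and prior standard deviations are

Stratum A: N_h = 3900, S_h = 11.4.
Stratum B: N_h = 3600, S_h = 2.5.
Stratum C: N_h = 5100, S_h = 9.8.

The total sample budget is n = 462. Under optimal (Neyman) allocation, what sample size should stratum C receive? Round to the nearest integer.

223

Neyman allocation: n_h = n · N_h S_h / Σ N_i S_i, with n = 462.
  stratum A: N_h·S_h = 3900·11.4 = 44460.00
  stratum B: N_h·S_h = 3600·2.5 = 9000.00
  stratum C: N_h·S_h = 5100·9.8 = 49980.00
Σ N_h S_h = 103440.00
n for stratum C = 462·49980.00/103440.00 = 223.229 → 223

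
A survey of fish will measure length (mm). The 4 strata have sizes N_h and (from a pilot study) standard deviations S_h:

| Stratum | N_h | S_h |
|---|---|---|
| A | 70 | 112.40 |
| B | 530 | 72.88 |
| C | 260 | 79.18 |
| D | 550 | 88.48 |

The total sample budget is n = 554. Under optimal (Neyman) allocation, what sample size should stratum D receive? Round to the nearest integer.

Neyman allocation: n_h = n · N_h S_h / Σ N_i S_i, with n = 554.
  stratum A: N_h·S_h = 70·112.40 = 7868.00
  stratum B: N_h·S_h = 530·72.88 = 38626.40
  stratum C: N_h·S_h = 260·79.18 = 20586.80
  stratum D: N_h·S_h = 550·88.48 = 48664.00
Σ N_h S_h = 115745.20
n for stratum D = 554·48664.00/115745.20 = 232.924 → 233

233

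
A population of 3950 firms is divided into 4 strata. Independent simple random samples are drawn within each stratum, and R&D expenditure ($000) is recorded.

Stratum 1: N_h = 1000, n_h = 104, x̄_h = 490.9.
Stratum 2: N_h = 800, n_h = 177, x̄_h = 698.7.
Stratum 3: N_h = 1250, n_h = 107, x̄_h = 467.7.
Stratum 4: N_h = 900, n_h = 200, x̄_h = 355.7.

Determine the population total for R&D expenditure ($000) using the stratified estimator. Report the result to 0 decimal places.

τ̂_st = Σ N_h x̄_h = 1000·490.9 + 800·698.7 + 1250·467.7 + 900·355.7 = 1954615

τ̂_st ≈ 1954615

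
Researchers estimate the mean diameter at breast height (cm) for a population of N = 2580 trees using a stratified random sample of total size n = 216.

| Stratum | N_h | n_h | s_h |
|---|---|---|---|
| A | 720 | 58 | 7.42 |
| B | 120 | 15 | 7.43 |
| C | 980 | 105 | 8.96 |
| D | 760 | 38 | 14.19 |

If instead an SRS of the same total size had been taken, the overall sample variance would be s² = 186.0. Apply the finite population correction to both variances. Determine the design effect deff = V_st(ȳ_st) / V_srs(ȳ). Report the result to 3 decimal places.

V̂(ȳ_st) = Σ W_h² (1 − n_h/N_h) s_h²/n_h, with W_h = N_h/N and N = 2580:
  stratum A: (720/2580)²·(1 − 58/720)·7.42²/58 = 0.0679721
  stratum B: (120/2580)²·(1 − 15/120)·7.43²/15 = 0.00696655
  stratum C: (980/2580)²·(1 − 105/980)·8.96²/105 = 0.0984966
  stratum D: (760/2580)²·(1 − 38/760)·14.19²/38 = 0.43681
V_st = 0.610245
V_srs = (1 − 216/2580)·186.0/216 = 0.789018
deff = V_st / V_srs = 0.610245/0.789018 = 0.7734

deff ≈ 0.773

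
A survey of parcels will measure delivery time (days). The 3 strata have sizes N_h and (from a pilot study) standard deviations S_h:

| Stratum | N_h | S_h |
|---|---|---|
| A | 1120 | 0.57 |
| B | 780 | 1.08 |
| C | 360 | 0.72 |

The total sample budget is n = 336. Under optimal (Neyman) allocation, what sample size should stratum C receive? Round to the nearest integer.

Neyman allocation: n_h = n · N_h S_h / Σ N_i S_i, with n = 336.
  stratum A: N_h·S_h = 1120·0.57 = 638.40
  stratum B: N_h·S_h = 780·1.08 = 842.40
  stratum C: N_h·S_h = 360·0.72 = 259.20
Σ N_h S_h = 1740.00
n for stratum C = 336·259.20/1740.00 = 50.052 → 50

50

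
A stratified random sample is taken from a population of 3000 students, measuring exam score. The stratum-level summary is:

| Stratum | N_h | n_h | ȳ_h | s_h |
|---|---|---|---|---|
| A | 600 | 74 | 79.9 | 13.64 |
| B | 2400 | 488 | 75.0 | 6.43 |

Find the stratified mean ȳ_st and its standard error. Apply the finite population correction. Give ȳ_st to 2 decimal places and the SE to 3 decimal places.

ȳ_st = Σ W_h ȳ_h = (600·79.9 + 2400·75.0)/3000 = 75.98000
V̂(ȳ_st) = Σ W_h² (1 − n_h/N_h) s_h²/n_h, with W_h = N_h/N and N = 3000:
  stratum A: (600/3000)²·(1 − 74/600)·13.64²/74 = 0.088164
  stratum B: (2400/3000)²·(1 − 488/2400)·6.43²/488 = 0.0431975
V̂(ȳ_st) = 0.131362
SE(ȳ_st) = √0.131362 = 0.362438

ȳ_st ≈ 75.98, SE ≈ 0.362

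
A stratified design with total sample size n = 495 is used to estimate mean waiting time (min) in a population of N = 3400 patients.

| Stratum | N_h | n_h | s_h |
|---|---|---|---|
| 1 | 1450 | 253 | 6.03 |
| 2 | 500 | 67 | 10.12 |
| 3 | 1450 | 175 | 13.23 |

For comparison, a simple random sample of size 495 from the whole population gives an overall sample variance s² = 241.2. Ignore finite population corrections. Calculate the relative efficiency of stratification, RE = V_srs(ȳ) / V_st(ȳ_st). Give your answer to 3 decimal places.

V̂(ȳ_st) = Σ W_h² s_h²/n_h, with W_h = N_h/N and N = 3400:
  stratum 1: (1450/3400)²·6.03²/253 = 0.0261392
  stratum 2: (500/3400)²·10.12²/67 = 0.0330574
  stratum 3: (1450/3400)²·13.23²/175 = 0.181911
V_st = 0.241108
V_srs = s²/n = 241.2/495 = 0.487273
Relative efficiency = V_srs / V_st = 0.487273/0.241108 = 2.0210

RE ≈ 2.021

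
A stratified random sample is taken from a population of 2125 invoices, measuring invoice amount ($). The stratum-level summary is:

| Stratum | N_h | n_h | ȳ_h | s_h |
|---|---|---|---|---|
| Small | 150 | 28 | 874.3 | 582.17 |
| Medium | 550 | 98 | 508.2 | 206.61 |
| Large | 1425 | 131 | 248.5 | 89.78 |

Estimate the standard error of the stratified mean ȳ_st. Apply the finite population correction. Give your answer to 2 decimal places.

V̂(ȳ_st) = Σ W_h² (1 − n_h/N_h) s_h²/n_h, with W_h = N_h/N and N = 2125:
  stratum Small: (150/2125)²·(1 − 28/150)·582.17²/28 = 49.054
  stratum Medium: (550/2125)²·(1 − 98/550)·206.61²/98 = 23.9806
  stratum Large: (1425/2125)²·(1 − 131/1425)·89.78²/131 = 25.1258
V̂(ȳ_st) = 98.1604
SE(ȳ_st) = √98.1604 = 9.90759

SE(ȳ_st) ≈ 9.91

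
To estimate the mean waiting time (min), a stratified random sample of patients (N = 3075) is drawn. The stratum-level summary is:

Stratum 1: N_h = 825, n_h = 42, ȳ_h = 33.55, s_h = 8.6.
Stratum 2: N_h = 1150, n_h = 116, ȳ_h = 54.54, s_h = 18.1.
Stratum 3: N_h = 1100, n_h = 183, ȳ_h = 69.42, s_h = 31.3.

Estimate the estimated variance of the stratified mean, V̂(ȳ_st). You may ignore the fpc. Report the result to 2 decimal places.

V̂(ȳ_st) = Σ W_h² s_h²/n_h, with W_h = N_h/N and N = 3075:
  stratum 1: (825/3075)²·8.6²/42 = 0.126755
  stratum 2: (1150/3075)²·18.1²/116 = 0.395007
  stratum 3: (1100/3075)²·31.3²/183 = 0.685066
V̂(ȳ_st) = 1.20683

V̂(ȳ_st) ≈ 1.21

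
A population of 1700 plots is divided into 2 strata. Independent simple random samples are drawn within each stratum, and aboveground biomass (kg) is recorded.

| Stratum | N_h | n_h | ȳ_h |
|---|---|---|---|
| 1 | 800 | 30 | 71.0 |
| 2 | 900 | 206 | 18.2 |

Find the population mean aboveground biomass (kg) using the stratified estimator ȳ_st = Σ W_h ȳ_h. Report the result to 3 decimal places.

N = Σ N_h = 1700. Stratum weights W_h = N_h/N.
ȳ_st = (800·71.0 + 900·18.2) / 1700 = 43.04706

ȳ_st ≈ 43.047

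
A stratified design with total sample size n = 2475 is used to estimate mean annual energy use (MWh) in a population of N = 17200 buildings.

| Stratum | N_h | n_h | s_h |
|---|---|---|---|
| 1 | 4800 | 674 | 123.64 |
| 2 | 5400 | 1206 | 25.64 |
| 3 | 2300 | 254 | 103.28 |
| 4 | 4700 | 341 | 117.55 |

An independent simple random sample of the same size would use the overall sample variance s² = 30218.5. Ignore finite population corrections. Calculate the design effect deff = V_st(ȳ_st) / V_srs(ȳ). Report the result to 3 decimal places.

V̂(ȳ_st) = Σ W_h² s_h²/n_h, with W_h = N_h/N and N = 17200:
  stratum 1: (4800/17200)²·123.64²/674 = 1.76638
  stratum 2: (5400/17200)²·25.64²/1206 = 0.0537303
  stratum 3: (2300/17200)²·103.28²/254 = 0.750927
  stratum 4: (4700/17200)²·117.55²/341 = 3.02573
V_st = 5.59676
V_srs = s²/n = 30218.5/2475 = 12.2095
deff = V_st / V_srs = 5.59676/12.2095 = 0.4584

deff ≈ 0.458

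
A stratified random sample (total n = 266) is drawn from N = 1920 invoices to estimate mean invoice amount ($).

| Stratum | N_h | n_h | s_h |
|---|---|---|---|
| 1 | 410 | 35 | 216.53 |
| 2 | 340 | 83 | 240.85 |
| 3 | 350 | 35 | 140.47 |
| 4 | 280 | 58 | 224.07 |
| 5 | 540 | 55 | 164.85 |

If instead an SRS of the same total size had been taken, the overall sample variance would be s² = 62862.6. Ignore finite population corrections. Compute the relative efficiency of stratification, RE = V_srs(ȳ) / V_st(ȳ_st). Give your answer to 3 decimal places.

RE ≈ 1.484

V̂(ȳ_st) = Σ W_h² s_h²/n_h, with W_h = N_h/N and N = 1920:
  stratum 1: (410/1920)²·216.53²/35 = 61.0848
  stratum 2: (340/1920)²·240.85²/83 = 21.9165
  stratum 3: (350/1920)²·140.47²/35 = 18.7341
  stratum 4: (280/1920)²·224.07²/58 = 18.41
  stratum 5: (540/1920)²·164.85²/55 = 39.0841
V_st = 159.229
V_srs = s²/n = 62862.6/266 = 236.326
Relative efficiency = V_srs / V_st = 236.326/159.229 = 1.4842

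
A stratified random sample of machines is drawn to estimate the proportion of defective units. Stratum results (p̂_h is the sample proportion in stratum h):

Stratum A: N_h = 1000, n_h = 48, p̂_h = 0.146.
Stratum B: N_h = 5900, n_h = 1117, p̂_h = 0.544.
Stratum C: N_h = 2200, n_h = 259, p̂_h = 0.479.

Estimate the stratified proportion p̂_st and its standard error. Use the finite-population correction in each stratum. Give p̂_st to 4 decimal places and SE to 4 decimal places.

N = 9100; stratum weights W_h = N_h/N.
p̂_st = Σ W_h p̂_h = (1000·0.146 + 5900·0.544 + 2200·0.479)/9100 = 0.48455
V̂(p̂_st) = Σ W_h² (1 − n_h/N_h) p̂_h(1−p̂_h)/(n_h−1):
  stratum A: (1000/9100)²·(1 − 48/1000)·0.146·0.854/47 = 3.04977e-05
  stratum B: (5900/9100)²·(1 − 1117/5900)·0.544·0.456/1116 = 7.57476e-05
  stratum C: (2200/9100)²·(1 − 259/2200)·0.479·0.521/258 = 4.98791e-05
V̂(p̂_st) = 0.000156124; SE = √V̂ = 0.012495

p̂_st ≈ 0.4845, SE ≈ 0.0125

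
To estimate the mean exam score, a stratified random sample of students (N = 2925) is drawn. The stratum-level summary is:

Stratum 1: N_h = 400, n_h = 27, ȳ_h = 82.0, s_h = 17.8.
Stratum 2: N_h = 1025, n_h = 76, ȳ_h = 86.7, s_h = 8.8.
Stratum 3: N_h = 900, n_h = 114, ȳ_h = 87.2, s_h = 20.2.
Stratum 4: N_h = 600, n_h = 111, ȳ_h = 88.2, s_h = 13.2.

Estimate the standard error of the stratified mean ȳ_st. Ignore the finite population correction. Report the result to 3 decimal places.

V̂(ȳ_st) = Σ W_h² s_h²/n_h, with W_h = N_h/N and N = 2925:
  stratum 1: (400/2925)²·17.8²/27 = 0.219454
  stratum 2: (1025/2925)²·8.8²/76 = 0.125126
  stratum 3: (900/2925)²·20.2²/114 = 0.338868
  stratum 4: (600/2925)²·13.2²/111 = 0.0660504
V̂(ȳ_st) = 0.749499
SE(ȳ_st) = √0.749499 = 0.865736

SE(ȳ_st) ≈ 0.866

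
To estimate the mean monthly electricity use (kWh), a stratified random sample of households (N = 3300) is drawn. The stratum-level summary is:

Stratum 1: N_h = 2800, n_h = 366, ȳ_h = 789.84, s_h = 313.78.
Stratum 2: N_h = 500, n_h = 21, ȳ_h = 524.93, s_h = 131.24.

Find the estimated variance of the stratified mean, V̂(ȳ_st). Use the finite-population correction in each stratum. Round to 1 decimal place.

V̂(ȳ_st) = Σ W_h² (1 − n_h/N_h) s_h²/n_h, with W_h = N_h/N and N = 3300:
  stratum 1: (2800/3300)²·(1 − 366/2800)·313.78²/366 = 168.353
  stratum 2: (500/3300)²·(1 − 21/500)·131.24²/21 = 18.0381
V̂(ȳ_st) = 186.391

V̂(ȳ_st) ≈ 186.4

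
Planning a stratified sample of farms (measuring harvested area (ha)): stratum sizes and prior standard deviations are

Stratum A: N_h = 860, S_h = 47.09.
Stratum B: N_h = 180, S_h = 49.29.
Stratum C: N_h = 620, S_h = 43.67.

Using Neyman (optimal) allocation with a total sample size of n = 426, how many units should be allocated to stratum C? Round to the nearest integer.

Neyman allocation: n_h = n · N_h S_h / Σ N_i S_i, with n = 426.
  stratum A: N_h·S_h = 860·47.09 = 40497.40
  stratum B: N_h·S_h = 180·49.29 = 8872.20
  stratum C: N_h·S_h = 620·43.67 = 27075.40
Σ N_h S_h = 76445.00
n for stratum C = 426·27075.40/76445.00 = 150.881 → 151

151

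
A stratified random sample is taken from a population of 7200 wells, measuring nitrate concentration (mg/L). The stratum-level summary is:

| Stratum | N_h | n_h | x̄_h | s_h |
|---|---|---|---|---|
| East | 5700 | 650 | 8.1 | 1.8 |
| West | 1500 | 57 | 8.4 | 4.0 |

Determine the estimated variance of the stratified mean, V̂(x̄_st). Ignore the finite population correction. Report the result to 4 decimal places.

V̂(x̄_st) = Σ W_h² s_h²/n_h, with W_h = N_h/N and N = 7200:
  stratum East: (5700/7200)²·1.8²/650 = 0.00312404
  stratum West: (1500/7200)²·4.0²/57 = 0.0121832
V̂(x̄_st) = 0.0153073

V̂(x̄_st) ≈ 0.0153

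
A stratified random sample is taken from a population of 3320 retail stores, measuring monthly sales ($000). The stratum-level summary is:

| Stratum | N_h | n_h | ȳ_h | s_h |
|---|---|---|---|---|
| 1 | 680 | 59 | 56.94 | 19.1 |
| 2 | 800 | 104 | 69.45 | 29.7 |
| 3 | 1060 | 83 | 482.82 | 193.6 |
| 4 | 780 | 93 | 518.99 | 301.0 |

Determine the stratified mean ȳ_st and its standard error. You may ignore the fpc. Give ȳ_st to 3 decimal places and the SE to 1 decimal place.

ȳ_st = Σ W_h ȳ_h = (680·56.94 + 800·69.45 + 1060·482.82 + 780·518.99)/3320 = 304.48211
V̂(ȳ_st) = Σ W_h² s_h²/n_h, with W_h = N_h/N and N = 3320:
  stratum 1: (680/3320)²·19.1²/59 = 0.259392
  stratum 2: (800/3320)²·29.7²/104 = 0.492474
  stratum 3: (1060/3320)²·193.6²/83 = 46.0329
  stratum 4: (780/3320)²·301.0²/93 = 53.7729
V̂(ȳ_st) = 100.558
SE(ȳ_st) = √100.558 = 10.0278

ȳ_st ≈ 304.482, SE ≈ 10.0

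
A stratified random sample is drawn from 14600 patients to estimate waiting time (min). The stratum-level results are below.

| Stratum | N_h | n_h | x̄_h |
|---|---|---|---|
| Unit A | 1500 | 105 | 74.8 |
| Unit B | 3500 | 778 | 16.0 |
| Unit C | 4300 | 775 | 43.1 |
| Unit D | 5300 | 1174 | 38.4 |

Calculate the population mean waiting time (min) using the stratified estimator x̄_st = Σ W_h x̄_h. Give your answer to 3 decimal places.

N = Σ N_h = 14600. Stratum weights W_h = N_h/N.
x̄_st = (1500·74.8 + 3500·16.0 + 4300·43.1 + 5300·38.4) / 14600 = 38.15411

x̄_st ≈ 38.154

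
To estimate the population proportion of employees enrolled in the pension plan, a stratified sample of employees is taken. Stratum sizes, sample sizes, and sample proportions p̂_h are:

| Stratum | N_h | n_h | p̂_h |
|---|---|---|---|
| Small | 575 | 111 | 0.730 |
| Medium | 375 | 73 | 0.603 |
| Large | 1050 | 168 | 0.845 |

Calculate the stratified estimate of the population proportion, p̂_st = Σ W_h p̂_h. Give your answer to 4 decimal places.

p̂_st ≈ 0.7666

N = 2000; stratum weights W_h = N_h/N.
p̂_st = Σ W_h p̂_h = (575·0.730 + 375·0.603 + 1050·0.845)/2000 = 0.76656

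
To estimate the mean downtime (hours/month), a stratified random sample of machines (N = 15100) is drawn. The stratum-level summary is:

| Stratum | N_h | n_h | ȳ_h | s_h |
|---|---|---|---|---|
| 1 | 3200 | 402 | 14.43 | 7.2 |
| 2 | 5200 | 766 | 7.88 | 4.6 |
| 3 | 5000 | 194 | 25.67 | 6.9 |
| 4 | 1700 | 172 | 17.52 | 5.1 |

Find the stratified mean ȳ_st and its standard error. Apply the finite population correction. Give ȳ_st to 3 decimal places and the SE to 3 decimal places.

ȳ_st ≈ 16.244, SE ≈ 0.188

ȳ_st = Σ W_h ȳ_h = (3200·14.43 + 5200·7.88 + 5000·25.67 + 1700·17.52)/15100 = 16.24411
V̂(ȳ_st) = Σ W_h² (1 − n_h/N_h) s_h²/n_h, with W_h = N_h/N and N = 15100:
  stratum 1: (3200/15100)²·(1 − 402/3200)·7.2²/402 = 0.00506387
  stratum 2: (5200/15100)²·(1 − 766/5200)·4.6²/766 = 0.00279339
  stratum 3: (5000/15100)²·(1 − 194/5000)·6.9²/194 = 0.025864
  stratum 4: (1700/15100)²·(1 − 172/1700)·5.1²/172 = 0.00172278
V̂(ȳ_st) = 0.0354441
SE(ȳ_st) = √0.0354441 = 0.188266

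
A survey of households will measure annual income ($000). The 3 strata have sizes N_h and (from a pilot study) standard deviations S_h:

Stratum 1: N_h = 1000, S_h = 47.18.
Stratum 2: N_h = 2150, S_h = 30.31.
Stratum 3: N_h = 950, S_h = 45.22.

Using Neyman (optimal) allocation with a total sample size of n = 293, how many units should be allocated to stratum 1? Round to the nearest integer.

89

Neyman allocation: n_h = n · N_h S_h / Σ N_i S_i, with n = 293.
  stratum 1: N_h·S_h = 1000·47.18 = 47180.00
  stratum 2: N_h·S_h = 2150·30.31 = 65166.50
  stratum 3: N_h·S_h = 950·45.22 = 42959.00
Σ N_h S_h = 155305.50
n for stratum 1 = 293·47180.00/155305.50 = 89.010 → 89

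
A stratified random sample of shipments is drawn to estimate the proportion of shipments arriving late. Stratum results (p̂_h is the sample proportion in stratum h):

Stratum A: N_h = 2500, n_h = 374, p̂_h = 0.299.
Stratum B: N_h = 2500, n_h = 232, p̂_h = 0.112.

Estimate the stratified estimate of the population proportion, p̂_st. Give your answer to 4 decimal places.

p̂_st ≈ 0.2055

N = 5000; stratum weights W_h = N_h/N.
p̂_st = Σ W_h p̂_h = (2500·0.299 + 2500·0.112)/5000 = 0.20550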